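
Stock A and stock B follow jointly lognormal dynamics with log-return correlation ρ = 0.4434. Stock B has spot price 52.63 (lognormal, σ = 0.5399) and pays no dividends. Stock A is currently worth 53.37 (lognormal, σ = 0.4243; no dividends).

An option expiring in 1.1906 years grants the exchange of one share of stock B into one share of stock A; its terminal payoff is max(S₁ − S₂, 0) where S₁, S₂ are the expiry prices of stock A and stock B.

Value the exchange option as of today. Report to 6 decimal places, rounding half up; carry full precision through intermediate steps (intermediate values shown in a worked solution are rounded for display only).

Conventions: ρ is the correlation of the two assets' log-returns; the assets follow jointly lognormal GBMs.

exchange price = 12.168243

σ_eff = √(σ₁² + σ₂² − 2ρσ₁σ₂) = √(0.4243² + 0.5399² − 2·0.4434·0.4243·0.5399) = 0.518049
d₁ = (ln(S₁/S₂) + (q₂ − q₁ + σ_eff²/2)T) / (σ_eff√T) = (ln(53.37/52.63) + (0.0 − 0.0 + 0.134187)·1.1906) / 0.565267 = 0.307334
d₂ = d₁ − σ_eff√T = 0.307334 − 0.565267 = -0.257933
N(d₁) = 0.620706,  N(d₂) = 0.398229
V = S₁·e^{−q₁T}·N(d₁) − S₂·e^{−q₂T}·N(d₂) = 33.127054 − 20.958811 = 12.168243
Key observation: the rate r is irrelevant here: denominating values in stock B turns the exchange into a ratio option on S₁/S₂, and discounting at r drops out.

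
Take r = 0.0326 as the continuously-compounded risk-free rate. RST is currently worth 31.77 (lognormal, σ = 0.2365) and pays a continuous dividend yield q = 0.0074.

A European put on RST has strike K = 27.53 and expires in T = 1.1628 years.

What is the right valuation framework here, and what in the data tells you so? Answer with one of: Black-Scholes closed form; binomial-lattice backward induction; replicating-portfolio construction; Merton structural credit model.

framework: Black-Scholes closed form

Key observation: with RST following a GBM at constant σ and r, the European put struck at 27.53 prices in closed form — nothing here needs a stepwise model or a balance sheet.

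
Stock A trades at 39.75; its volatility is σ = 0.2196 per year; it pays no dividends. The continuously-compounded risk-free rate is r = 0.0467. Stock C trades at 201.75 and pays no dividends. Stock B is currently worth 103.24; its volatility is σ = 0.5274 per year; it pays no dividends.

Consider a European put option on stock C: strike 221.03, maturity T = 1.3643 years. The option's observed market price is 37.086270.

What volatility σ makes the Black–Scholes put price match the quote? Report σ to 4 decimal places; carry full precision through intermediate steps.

At σ = 0.3614 the Black–Scholes value reproduces the quote:
σ√T = 0.3614·√1.3643 = 0.422127
d₁ = (ln(S/K) + (r+σ²/2)T) / (σ√T) = (ln(201.75/221.03) + (0.0467+0.3614²/2)·1.3643) / 0.422127 = (-0.091269 + 0.152808) / 0.422127 = 0.145784
d₂ = d₁ − σ√T = 0.145784 − 0.422127 = -0.276343
e^{−rT} = 0.938274
N(−d₁) = 0.442046,  N(−d₂) = 0.608858
V = K·e^{−rT}·N(−d₂) − S·N(−d₁) = 126.269059 − 89.182789 = 37.086270 (the quoted price), and the Black–Scholes price is strictly increasing in σ, so σ is unique

sigma = 0.3614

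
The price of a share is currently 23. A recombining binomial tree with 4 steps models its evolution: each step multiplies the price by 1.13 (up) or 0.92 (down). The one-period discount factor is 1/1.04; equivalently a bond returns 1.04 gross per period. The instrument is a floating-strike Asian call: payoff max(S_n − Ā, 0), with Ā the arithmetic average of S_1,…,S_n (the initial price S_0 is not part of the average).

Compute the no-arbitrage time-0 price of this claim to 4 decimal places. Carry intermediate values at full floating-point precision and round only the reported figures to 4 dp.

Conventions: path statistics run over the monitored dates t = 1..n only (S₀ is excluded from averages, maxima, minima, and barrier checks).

price = 1.6759

Set p* = 0.5714 (from d < R < u); the path-dependent value is the discounted p*-expectation over all price paths.
Enumerate all 2^4 = 16 price paths (U = up ×1.13, D = down ×0.92); each path with k up-moves has probability p*^k·(1−p*)^(4−k).
DDDD: Ā=18.7535, payoff=0.0000, prob=0.033736
UDDD: Ā=23.0342, payoff=0.0000, prob=0.044981
DUDD: Ā=21.8267, payoff=0.0000, prob=0.044981
UUDD: Ā=26.8089, payoff=0.0000, prob=0.059975
DDUD: Ā=20.7158, payoff=0.0000, prob=0.044981
UDUD: Ā=25.4444, payoff=0.0000, prob=0.059975
DUUD: Ā=24.2369, payoff=0.6207, prob=0.059975
UUUD: Ā=29.7693, payoff=0.7624, prob=0.079967
DDDU: Ā=19.6938, payoff=0.5443, prob=0.044981
UDDU: Ā=24.1891, payoff=0.6686, prob=0.059975
DUDU: Ā=22.9816, payoff=1.8761, prob=0.059975
UUDU: Ā=28.2274, payoff=2.3043, prob=0.079967
DDUU: Ā=21.8707, payoff=2.9870, prob=0.059975
UDUU: Ā=26.8629, payoff=3.6688, prob=0.079967
DUUU: Ā=25.6554, payoff=4.8763, prob=0.079967
UUUU: Ā=31.5116, payoff=5.9893, prob=0.106622
Price = Σ prob·payoff / R^4 = 1.960624 / 1.169859 = 1.6759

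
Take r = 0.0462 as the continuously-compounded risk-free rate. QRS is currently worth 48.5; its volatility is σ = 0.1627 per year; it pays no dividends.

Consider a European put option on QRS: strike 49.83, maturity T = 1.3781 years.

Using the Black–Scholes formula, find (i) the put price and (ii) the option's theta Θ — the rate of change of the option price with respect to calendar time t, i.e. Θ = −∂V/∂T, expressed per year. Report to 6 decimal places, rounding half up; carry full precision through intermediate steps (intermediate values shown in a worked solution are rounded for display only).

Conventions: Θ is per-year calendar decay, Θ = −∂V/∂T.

σ√T = 0.1627·√1.3781 = 0.190998
d₁ = (ln(S/K) + (r+σ²/2)T) / (σ√T) = (ln(48.5/49.83) + (0.0462+0.1627²/2)·1.3781) / 0.190998 = (-0.027053 + 0.081908) / 0.190998 = 0.287202
d₂ = d₁ − σ√T = 0.287202 − 0.190998 = 0.096204
e^{−rT} = 0.938316
N(−d₁) = 0.386979,  N(−d₂) = 0.461679
Put price V = K·e^{−rT}·N(−d₂) − S·N(−d₁) = 21.586412 − 18.768478 = 2.817934
φ(d₁) = (1/√(2π))·e^{−d₁²/2} = 0.382824
Θ = −S·φ(d₁)·σ/(2√T) + r·K·e^{−rT}·N(−d₂) = −1.286642 + 0.997292 = -0.289350

price = 2.817934
Θ = -0.289350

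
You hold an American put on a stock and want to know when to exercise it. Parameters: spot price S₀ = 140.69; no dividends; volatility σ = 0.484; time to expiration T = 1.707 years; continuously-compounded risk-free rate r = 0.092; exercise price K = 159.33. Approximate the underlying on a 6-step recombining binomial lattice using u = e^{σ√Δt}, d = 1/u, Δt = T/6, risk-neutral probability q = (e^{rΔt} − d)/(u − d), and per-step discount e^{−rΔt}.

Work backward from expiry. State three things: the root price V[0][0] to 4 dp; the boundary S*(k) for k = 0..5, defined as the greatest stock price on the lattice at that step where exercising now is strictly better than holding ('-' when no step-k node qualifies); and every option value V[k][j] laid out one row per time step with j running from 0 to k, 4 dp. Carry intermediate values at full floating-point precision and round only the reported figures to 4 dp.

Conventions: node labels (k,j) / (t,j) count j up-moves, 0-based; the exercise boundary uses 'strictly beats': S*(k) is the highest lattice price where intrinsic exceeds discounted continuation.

price = 37.1482
boundary = - - 83.9517 64.8504 83.9517 108.6792
tree:
37.1482
53.8198 21.5838
75.3783 34.0082 9.6521
94.4796 51.8016 17.0892 2.3317
109.2348 75.3783 29.7508 4.6623 0.0000
120.6328 94.4796 50.6508 9.3223 0.0000 0.0000
129.4375 109.2348 75.3783 18.6400 0.0000 0.0000 0.0000

Δt=0.28450, u=1.29454, d=0.77247, q=0.48661, disc=e^(-rΔt)=0.97417
k=6 terminal: V=max(K-S,0) → 129.4375 109.2348 75.3783 18.6400 0.0000 0.0000 0.0000
k=5: j=0 S=38.6972 intr=120.6328 cont=116.5166 V=120.6328[EX]; j=1 S=64.8504 intr=94.4796 cont=90.3634 V=94.4796[EX]; j=2 S=108.6792 intr=50.6508 cont=46.5346 V=50.6508[EX]; j=3 S=182.1294 intr=0.0000 cont=9.3223 V=9.3223[hold]; j=4 S=305.2205 intr=0.0000 cont=0.0000 V=0.0000[hold]; j=5 S=511.5020 intr=0.0000 cont=0.0000 V=0.0000[hold]  S*(5)=108.6792
k=4: j=0 S=50.0952 intr=109.2348 cont=105.1186 V=109.2348[EX]; j=1 S=83.9517 intr=75.3783 cont=71.2621 V=75.3783[EX]; j=2 S=140.6900 intr=18.6400 cont=29.7508 V=29.7508[hold]; j=3 S=235.7745 intr=0.0000 cont=4.6623 V=4.6623[hold]; j=4 S=395.1214 intr=0.0000 cont=0.0000 V=0.0000[hold]  S*(4)=83.9517
k=3: j=0 S=64.8504 intr=94.4796 cont=90.3634 V=94.4796[EX]; j=1 S=108.6792 intr=50.6508 cont=51.8016 V=51.8016[hold]; j=2 S=182.1294 intr=0.0000 cont=17.0892 V=17.0892[hold]; j=3 S=305.2205 intr=0.0000 cont=2.3317 V=2.3317[hold]  S*(3)=64.8504
k=2: j=0 S=83.9517 intr=75.3783 cont=71.8076 V=75.3783[EX]; j=1 S=140.6900 intr=18.6400 cont=34.0082 V=34.0082[hold]; j=2 S=235.7745 intr=0.0000 cont=9.6521 V=9.6521[hold]  S*(2)=83.9517
k=1: j=0 S=108.6792 intr=50.6508 cont=53.8198 V=53.8198[hold]; j=1 S=182.1294 intr=0.0000 cont=21.5838 V=21.5838[hold]  S*(1)=-
k=0: j=0 S=140.6900 intr=18.6400 cont=37.1482 V=37.1482[hold]  S*(0)=-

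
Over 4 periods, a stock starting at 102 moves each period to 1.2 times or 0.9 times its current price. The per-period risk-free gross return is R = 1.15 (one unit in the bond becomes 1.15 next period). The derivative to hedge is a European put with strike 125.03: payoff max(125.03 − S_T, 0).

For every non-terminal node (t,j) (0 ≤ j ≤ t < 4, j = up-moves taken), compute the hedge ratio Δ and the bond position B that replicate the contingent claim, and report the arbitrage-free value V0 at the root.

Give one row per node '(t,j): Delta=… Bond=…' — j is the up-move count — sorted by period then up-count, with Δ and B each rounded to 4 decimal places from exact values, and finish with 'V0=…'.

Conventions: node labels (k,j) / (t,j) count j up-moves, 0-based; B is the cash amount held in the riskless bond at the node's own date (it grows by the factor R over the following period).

(0,0): Delta=-0.0918 Bond=10.1053
(1,0): Delta=-0.3593 Bond=36.1826
(1,1): Delta=-0.0517 Bond=6.7088
(2,0): Delta=-1.0000 Bond=94.5406
(2,1): Delta=-0.2632 Bond=31.0238
(2,2): Delta=-0.0199 Bond=3.0534
(3,0): Delta=-1.0000 Bond=108.7217
(3,1): Delta=-1.0000 Bond=108.7217
(3,2): Delta=-0.1527 Bond=21.0685
(3,3): Delta=0.0000 Bond=0.0000
V0=0.7424

Risk-neutral probability p* = (R−d)/(u−d) = (1.15−0.9)/(1.2−0.9) = 0.8333.
At maturity the claim pays: V(4,0)=58.1078, V(4,1)=35.8004, V(4,2)=6.0572, V(4,3)=0.0000, V(4,4)=0.0000
Node (3,0) S=74.3580: V=(p*·35.8004+(1−p*)·58.1078)/1.15=34.3637; Δ=(35.8004−58.1078)/(89.2296−66.9222)=-1.0000; B=V−Δ·S=108.7217
Node (3,1) S=99.1440: V=(p*·6.0572+(1−p*)·35.8004)/1.15=9.5777; Δ=(6.0572−35.8004)/(118.9728−89.2296)=-1.0000; B=V−Δ·S=108.7217
Node (3,2) S=132.1920: V=(p*·0.0000+(1−p*)·6.0572)/1.15=0.8779; Δ=(0.0000−6.0572)/(158.6304−118.9728)=-0.1527; B=V−Δ·S=21.0685
Node (3,3) S=176.2560: V=(p*·0.0000+(1−p*)·0.0000)/1.15=0.0000; Δ=(0.0000−0.0000)/(211.5072−158.6304)=0.0000; B=V−Δ·S=0.0000
Node (2,0) S=82.6200: V=(p*·9.5777+(1−p*)·34.3637)/1.15=11.9206; Δ=(9.5777−34.3637)/(99.1440−74.3580)=-1.0000; B=V−Δ·S=94.5406
Node (2,1) S=110.1600: V=(p*·0.8779+(1−p*)·9.5777)/1.15=2.0242; Δ=(0.8779−9.5777)/(132.1920−99.1440)=-0.2632; B=V−Δ·S=31.0238
Node (2,2) S=146.8800: V=(p*·0.0000+(1−p*)·0.8779)/1.15=0.1272; Δ=(0.0000−0.8779)/(176.2560−132.1920)=-0.0199; B=V−Δ·S=3.0534
Node (1,0) S=91.8000: V=(p*·2.0242+(1−p*)·11.9206)/1.15=3.1944; Δ=(2.0242−11.9206)/(110.1600−82.6200)=-0.3593; B=V−Δ·S=36.1826
Node (1,1) S=122.4000: V=(p*·0.1272+(1−p*)·2.0242)/1.15=0.3856; Δ=(0.1272−2.0242)/(146.8800−110.1600)=-0.0517; B=V−Δ·S=6.7088
Node (0,0) S=102.0000: V=(p*·0.3856+(1−p*)·3.1944)/1.15=0.7424; Δ=(0.3856−3.1944)/(122.4000−91.8000)=-0.0918; B=V−Δ·S=10.1053
Check: Δ(0,0)·S0 + B(0,0) = 0.7424 = V0.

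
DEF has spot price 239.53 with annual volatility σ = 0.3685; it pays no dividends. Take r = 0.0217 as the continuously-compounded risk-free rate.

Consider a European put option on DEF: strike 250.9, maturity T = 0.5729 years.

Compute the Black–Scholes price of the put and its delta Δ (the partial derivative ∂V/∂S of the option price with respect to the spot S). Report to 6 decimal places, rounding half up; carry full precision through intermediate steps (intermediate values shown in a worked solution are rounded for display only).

price = 31.359172
Δ = -0.492915

σ√T = 0.3685·√0.5729 = 0.278918
d₁ = (ln(S/K) + (r+σ²/2)T) / (σ√T) = (ln(239.53/250.9) + (0.0217+0.3685²/2)·0.5729) / 0.278918 = (-0.046376 + 0.051330) / 0.278918 = 0.017761
d₂ = d₁ − σ√T = 0.017761 − 0.278918 = -0.261157
e^{−rT} = 0.987645
N(−d₁) = 0.492915,  N(−d₂) = 0.603014
Put price V = K·e^{−rT}·N(−d₂) − S·N(−d₁) = 149.427054 − 118.067882 = 31.359172
Δ = −N(−d₁) = -0.492915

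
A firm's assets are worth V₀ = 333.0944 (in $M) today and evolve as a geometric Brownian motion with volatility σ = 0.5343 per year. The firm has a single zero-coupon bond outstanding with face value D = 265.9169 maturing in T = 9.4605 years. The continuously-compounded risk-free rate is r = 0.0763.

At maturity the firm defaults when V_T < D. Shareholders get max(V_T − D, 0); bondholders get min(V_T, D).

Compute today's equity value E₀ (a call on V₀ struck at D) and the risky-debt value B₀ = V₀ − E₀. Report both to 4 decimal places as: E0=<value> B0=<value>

With assets at 333.0944 and a single debt payment of 265.9169 at 9.4605 years:
d₁ = [ln(V₀/D) + (r + σ²/2)T] / (σ√T)
   = [ln(333.0944/265.9169) + (0.0763 + 0.5·0.5343²)·9.4605] / (0.5343·√9.4605)
   = [0.225242 + 2.072211] / 1.643396 = 1.397991
d₂ = d₁ − σ√T = 1.397991 − 1.643396 = -0.245405
N(d₁) = 0.918942,  N(d₂) = 0.403072,  e^(−rT) = 0.485859
E₀ = V₀·N(d₁) − D·e^(−rT)·N(d₂)
   = 333.0944·0.918942 − 265.9169·0.485859·0.403072 = 254.018366
B₀ = V₀ − E₀ = 333.0944 − 254.018366 = 79.076034

E0=254.0184 B0=79.0760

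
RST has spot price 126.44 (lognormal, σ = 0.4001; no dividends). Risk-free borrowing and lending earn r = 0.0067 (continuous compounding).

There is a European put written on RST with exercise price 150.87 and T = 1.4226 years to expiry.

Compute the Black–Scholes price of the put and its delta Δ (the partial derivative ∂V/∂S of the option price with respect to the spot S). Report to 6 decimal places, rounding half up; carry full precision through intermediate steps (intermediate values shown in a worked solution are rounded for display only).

σ√T = 0.4001·√1.4226 = 0.477210
d₁ = (ln(S/K) + (r+σ²/2)T) / (σ√T) = (ln(126.44/150.87) + (0.0067+0.4001²/2)·1.4226) / 0.477210 = (-0.176651 + 0.123396) / 0.477210 = -0.111595
d₂ = d₁ − σ√T = -0.111595 − 0.477210 = -0.588805
e^{−rT} = 0.990514
N(−d₁) = 0.544428,  N(−d₂) = 0.722004
Put price V = K·e^{−rT}·N(−d₂) − S·N(−d₁) = 107.895448 − 68.837444 = 39.058004
Δ = −N(−d₁) = -0.544428

price = 39.058004
Δ = -0.544428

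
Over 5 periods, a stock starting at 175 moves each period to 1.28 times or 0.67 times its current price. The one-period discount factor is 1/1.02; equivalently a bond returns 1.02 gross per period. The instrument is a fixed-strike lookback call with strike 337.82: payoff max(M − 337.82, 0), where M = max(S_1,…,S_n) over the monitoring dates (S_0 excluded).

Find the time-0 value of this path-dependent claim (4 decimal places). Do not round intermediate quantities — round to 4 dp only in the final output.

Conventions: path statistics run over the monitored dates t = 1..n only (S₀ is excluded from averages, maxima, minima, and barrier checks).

Under the martingale measure an up-move has probability p* = 0.5738; value the claim as the probability-weighted average of per-path payoffs, discounted 5 periods at R = 1.02.
Enumerate all 2^5 = 32 price paths (U = up ×1.28, D = down ×0.67); each path with k up-moves has probability p*^k·(1−p*)^(5−k).
DDDDD: M=117.2500, payoff=0.0000, prob=0.014068
UDDDD: M=224.0000, payoff=0.0000, prob=0.018937
DUDDD: M=150.0800, payoff=0.0000, prob=0.018937
UUDDD: M=286.7200, payoff=0.0000, prob=0.025492
DDUDD: M=117.2500, payoff=0.0000, prob=0.018937
UDUDD: M=224.0000, payoff=0.0000, prob=0.025492
DUUDD: M=192.1024, payoff=0.0000, prob=0.025492
UUUDD: M=367.0016, payoff=29.1816, prob=0.034316
DDDUD: M=117.2500, payoff=0.0000, prob=0.018937
UDDUD: M=224.0000, payoff=0.0000, prob=0.025492
DUDUD: M=150.0800, payoff=0.0000, prob=0.025492
UUDUD: M=286.7200, payoff=0.0000, prob=0.034316
DDUUD: M=128.7086, payoff=0.0000, prob=0.025492
UDUUD: M=245.8911, payoff=0.0000, prob=0.034316
DUUUD: M=245.8911, payoff=0.0000, prob=0.034316
UUUUD: M=469.7620, payoff=131.9420, prob=0.046195
DDDDU: M=117.2500, payoff=0.0000, prob=0.018937
UDDDU: M=224.0000, payoff=0.0000, prob=0.025492
DUDDU: M=150.0800, payoff=0.0000, prob=0.025492
UUDDU: M=286.7200, payoff=0.0000, prob=0.034316
DDUDU: M=117.2500, payoff=0.0000, prob=0.025492
UDUDU: M=224.0000, payoff=0.0000, prob=0.034316
DUUDU: M=192.1024, payoff=0.0000, prob=0.034316
UUUDU: M=367.0016, payoff=29.1816, prob=0.046195
DDDUU: M=117.2500, payoff=0.0000, prob=0.025492
UDDUU: M=224.0000, payoff=0.0000, prob=0.034316
DUDUU: M=164.7470, payoff=0.0000, prob=0.034316
UUDUU: M=314.7406, payoff=0.0000, prob=0.046195
DDUUU: M=164.7470, payoff=0.0000, prob=0.034316
UDUUU: M=314.7406, payoff=0.0000, prob=0.046195
DUUUU: M=314.7406, payoff=0.0000, prob=0.046195
UUUUU: M=601.2954, payoff=263.4754, prob=0.062186
Price = Σ prob·payoff / R^5 = 24.828961 / 1.104081 = 22.4884

price = 22.4884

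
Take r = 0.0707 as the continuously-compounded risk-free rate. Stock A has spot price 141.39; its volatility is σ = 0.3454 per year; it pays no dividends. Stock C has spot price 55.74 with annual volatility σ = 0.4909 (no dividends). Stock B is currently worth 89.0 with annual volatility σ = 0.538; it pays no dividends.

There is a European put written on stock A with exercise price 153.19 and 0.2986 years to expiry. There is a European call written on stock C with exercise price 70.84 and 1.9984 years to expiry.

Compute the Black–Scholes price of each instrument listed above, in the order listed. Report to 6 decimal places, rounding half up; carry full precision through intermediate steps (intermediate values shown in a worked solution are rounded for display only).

[stock A put K=153.19]
σ√T = 0.3454·√0.2986 = 0.188741
d₁ = (ln(S/K) + (r+σ²/2)T) / (σ√T) = (ln(141.39/153.19) + (0.0707+0.3454²/2)·0.2986) / 0.188741 = (-0.080157 + 0.038923) / 0.188741 = -0.218470
d₂ = d₁ − σ√T = -0.218470 − 0.188741 = -0.407211
e^{−rT} = 0.979110
N(−d₁) = 0.586468,  N(−d₂) = 0.658074
price = K·e^{−rT}·N(−d₂) − S·N(−d₁) = 98.704380 − 82.920765 = 15.783614
[stock C call K=70.84]
σ√T = 0.4909·√1.9984 = 0.693960
d₁ = (ln(S/K) + (r+σ²/2)T) / (σ√T) = (ln(55.74/70.84) + (0.0707+0.4909²/2)·1.9984) / 0.693960 = (-0.239726 + 0.382077) / 0.693960 = 0.205129
d₂ = d₁ − σ√T = 0.205129 − 0.693960 = -0.488831
e^{−rT} = 0.868240
N(d₁) = 0.581264,  N(d₂) = 0.312481
price = S·N(d₁) − K·e^{−rT}·N(d₂) = 32.399669 − 19.219481 = 13.180188

price(stock A put K=153.19) = 15.783614
price(stock C call K=70.84) = 13.180188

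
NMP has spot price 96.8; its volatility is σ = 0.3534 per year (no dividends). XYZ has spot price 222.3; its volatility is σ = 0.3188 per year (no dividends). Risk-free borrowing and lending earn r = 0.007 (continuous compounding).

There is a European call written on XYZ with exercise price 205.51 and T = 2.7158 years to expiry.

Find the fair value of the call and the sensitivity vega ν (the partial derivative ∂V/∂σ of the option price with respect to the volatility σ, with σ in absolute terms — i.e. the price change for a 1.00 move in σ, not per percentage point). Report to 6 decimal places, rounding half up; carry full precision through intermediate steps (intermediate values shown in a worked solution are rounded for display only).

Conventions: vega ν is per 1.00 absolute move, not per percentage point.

price = 54.988696
ν = 132.174469

σ√T = 0.3188·√2.7158 = 0.525372
d₁ = (ln(S/K) + (r+σ²/2)T) / (σ√T) = (ln(222.3/205.51) + (0.007+0.3188²/2)·2.7158) / 0.525372 = (0.078533 + 0.157019) / 0.525372 = 0.448352
d₂ = d₁ − σ√T = 0.448352 − 0.525372 = -0.077020
e^{−rT} = 0.981169
N(d₁) = 0.673050,  N(d₂) = 0.469304
Call price V = S·N(d₁) − K·e^{−rT}·N(d₂) = 149.619112 − 94.630415 = 54.988696
φ(d₁) = (1/√(2π))·e^{−d₁²/2} = 0.360794
ν = S·φ(d₁)·√T = 132.174469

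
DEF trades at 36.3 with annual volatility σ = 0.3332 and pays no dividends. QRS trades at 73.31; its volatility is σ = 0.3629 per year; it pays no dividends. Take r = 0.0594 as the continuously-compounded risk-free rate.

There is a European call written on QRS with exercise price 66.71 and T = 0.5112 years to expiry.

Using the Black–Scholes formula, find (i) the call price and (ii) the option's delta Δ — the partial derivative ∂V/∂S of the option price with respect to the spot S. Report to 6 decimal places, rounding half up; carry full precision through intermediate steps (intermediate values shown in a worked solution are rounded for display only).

price = 12.222763
Δ = 0.729189

σ√T = 0.3629·√0.5112 = 0.259467
d₁ = (ln(S/K) + (r+σ²/2)T) / (σ√T) = (ln(73.31/66.71) + (0.0594+0.3629²/2)·0.5112) / 0.259467 = (0.094342 + 0.064027) / 0.259467 = 0.610363
d₂ = d₁ − σ√T = 0.610363 − 0.259467 = 0.350895
e^{−rT} = 0.970091
N(d₁) = 0.729189,  N(d₂) = 0.637167
Call price V = S·N(d₁) − K·e^{−rT}·N(d₂) = 53.456858 − 41.234095 = 12.222763
Δ = N(d₁) = 0.729189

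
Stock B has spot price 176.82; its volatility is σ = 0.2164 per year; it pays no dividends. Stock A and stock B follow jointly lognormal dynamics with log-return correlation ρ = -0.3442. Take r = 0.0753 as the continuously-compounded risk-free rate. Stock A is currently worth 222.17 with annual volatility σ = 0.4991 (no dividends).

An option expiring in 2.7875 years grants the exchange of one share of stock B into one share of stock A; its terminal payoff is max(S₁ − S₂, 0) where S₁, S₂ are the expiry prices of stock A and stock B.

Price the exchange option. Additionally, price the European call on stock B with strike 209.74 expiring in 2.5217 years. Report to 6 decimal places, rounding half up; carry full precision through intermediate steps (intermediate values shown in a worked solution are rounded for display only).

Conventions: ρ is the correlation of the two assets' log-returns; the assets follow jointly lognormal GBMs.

σ_eff = √(σ₁² + σ₂² − 2ρσ₁σ₂) = √(0.4991² + 0.2164² − 2·-0.3442·0.4991·0.2164) = 0.608507
d₁ = (ln(S₁/S₂) + (q₂ − q₁ + σ_eff²/2)T) / (σ_eff√T) = (ln(222.17/176.82) + (0.0 − 0.0 + 0.185140)·2.7875) / 1.015951 = 0.732702
d₂ = d₁ − σ_eff√T = 0.732702 − 1.015951 = -0.283250
N(d₁) = 0.768130,  N(d₂) = 0.388493
V = S₁·e^{−q₁T}·N(d₁) − S₂·e^{−q₂T}·N(d₂) = 170.655391 − 68.693278 = 101.962112
[vanilla: stock B call K=209.74]
σ√T = 0.2164·√2.5217 = 0.343640
d₁ = (ln(S/K) + (r+σ²/2)T) / (σ√T) = (ln(176.82/209.74) + (0.0753+0.2164²/2)·2.5217) / 0.343640 = (-0.170736 + 0.248928) / 0.343640 = 0.227540
d₂ = d₁ − σ√T = 0.227540 − 0.343640 = -0.116100
e^{−rT} = 0.827055
N(d₁) = 0.589998,  N(d₂) = 0.453787
price = S·N(d₁) − K·e^{−rT}·N(d₂) = 104.323460 − 78.716782 = 25.606678

exchange price = 101.962112
price(stock B call K=209.74) = 25.606678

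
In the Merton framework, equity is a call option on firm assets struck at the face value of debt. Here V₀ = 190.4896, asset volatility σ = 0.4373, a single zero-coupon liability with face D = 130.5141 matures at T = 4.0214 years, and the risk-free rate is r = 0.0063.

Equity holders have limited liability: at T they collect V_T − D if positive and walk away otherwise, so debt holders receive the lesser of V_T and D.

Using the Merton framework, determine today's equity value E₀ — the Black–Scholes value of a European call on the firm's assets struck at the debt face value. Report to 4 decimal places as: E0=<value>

With assets at 190.4896 and a single debt payment of 130.5141 at 4.0214 years:
d₁ = [ln(V₀/D) + (r + σ²/2)T] / (σ√T)
   = [ln(190.4896/130.5141) + (0.0063 + 0.5·0.4373²)·4.0214] / (0.4373·√4.0214)
   = [0.378116 + 0.409844] / 0.876936 = 0.898537
d₂ = d₁ − σ√T = 0.898537 − 0.876936 = 0.021601
N(d₁) = 0.815550,  N(d₂) = 0.508617,  e^(−rT) = 0.974983
E₀ = V₀·N(d₁) − D·e^(−rT)·N(d₂)
   = 190.4896·0.815550 − 130.5141·0.974983·0.508617 = 90.632848

E0=90.6328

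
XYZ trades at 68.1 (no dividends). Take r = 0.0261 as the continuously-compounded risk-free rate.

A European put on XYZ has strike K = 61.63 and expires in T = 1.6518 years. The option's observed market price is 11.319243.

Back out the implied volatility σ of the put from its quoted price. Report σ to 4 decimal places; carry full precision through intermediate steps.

At σ = 0.4819 the Black–Scholes value reproduces the quote:
σ√T = 0.4819·√1.6518 = 0.619349
d₁ = (ln(S/K) + (r+σ²/2)T) / (σ√T) = (ln(68.1/61.63) + (0.0261+0.4819²/2)·1.6518) / 0.619349 = (0.099828 + 0.234909) / 0.619349 = 0.540466
d₂ = d₁ − σ√T = 0.540466 − 0.619349 = -0.078883
e^{−rT} = 0.957804
N(−d₁) = 0.294438,  N(−d₂) = 0.531437
V = K·e^{−rT}·N(−d₂) − S·N(−d₁) = 31.370461 − 20.051219 = 11.319243 (equal to the quote); since ∂V/∂σ > 0 for all σ, the implied volatility is unique

sigma = 0.4819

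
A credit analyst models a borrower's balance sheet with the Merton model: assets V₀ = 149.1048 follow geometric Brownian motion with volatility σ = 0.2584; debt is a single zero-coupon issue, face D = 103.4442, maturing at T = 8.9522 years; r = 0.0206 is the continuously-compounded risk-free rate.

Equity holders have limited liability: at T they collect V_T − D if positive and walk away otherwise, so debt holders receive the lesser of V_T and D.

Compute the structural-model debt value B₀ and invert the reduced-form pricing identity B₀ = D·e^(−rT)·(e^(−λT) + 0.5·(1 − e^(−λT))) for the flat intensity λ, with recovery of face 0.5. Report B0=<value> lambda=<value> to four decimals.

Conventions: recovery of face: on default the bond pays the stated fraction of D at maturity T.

Equity is a call on the firm's assets struck at D = 103.4442:
d₁ = [ln(V₀/D) + (r + σ²/2)T] / (σ√T)
   = [ln(149.1048/103.4442) + (0.0206 + 0.5·0.2584²)·8.9522] / (0.2584·√8.9522)
   = [0.365617 + 0.483287] / 0.773139 = 1.097997
d₂ = d₁ − σ√T = 1.097997 − 0.773139 = 0.324859
N(d₁) = 0.863897,  N(d₂) = 0.627356,  e^(−rT) = 0.831590
E₀ = V₀·N(d₁) − D·e^(−rT)·N(d₂)
   = 149.1048·0.863897 − 103.4442·0.831590·0.627356 = 74.844047
B₀ = V₀ − E₀ = 149.1048 − 74.844047 = 74.260753
e^(−λT) = (B₀·e^(rT)/D − 0.5)/(1 − 0.5) = (74.2608·1.202515/103.4442 − 0.5)/0.5 = 0.72652961
λ = −ln(0.72652961)/8.9522 = 0.035687

B0=74.2608 lambda=0.0357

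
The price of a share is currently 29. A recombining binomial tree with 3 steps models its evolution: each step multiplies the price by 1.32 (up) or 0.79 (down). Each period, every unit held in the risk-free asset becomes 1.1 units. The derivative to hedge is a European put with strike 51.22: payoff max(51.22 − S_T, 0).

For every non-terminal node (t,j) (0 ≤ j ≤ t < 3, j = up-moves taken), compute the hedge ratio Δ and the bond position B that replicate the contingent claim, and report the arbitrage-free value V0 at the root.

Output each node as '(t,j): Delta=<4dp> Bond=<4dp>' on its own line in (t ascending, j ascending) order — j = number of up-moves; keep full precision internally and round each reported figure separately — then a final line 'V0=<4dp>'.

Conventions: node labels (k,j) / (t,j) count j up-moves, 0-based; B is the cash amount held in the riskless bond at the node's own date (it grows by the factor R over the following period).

The replicating-portfolio and risk-neutral prices coincide; use p* = (1.1−0.79)/(1.32−0.79) = 0.5849 for the latter.
At maturity the claim pays: V(3,0)=36.9219, V(3,1)=27.3295, V(3,2)=11.3016, V(3,3)=0.0000
Node (2,0) S=18.0989: V=(p*·27.3295+(1−p*)·36.9219)/1.1=28.4647; Δ=(27.3295−36.9219)/(23.8905−14.2981)=-1.0000; B=V−Δ·S=46.5636
Node (2,1) S=30.2412: V=(p*·11.3016+(1−p*)·27.3295)/1.1=16.3224; Δ=(11.3016−27.3295)/(39.9184−23.8905)=-1.0000; B=V−Δ·S=46.5636
Node (2,2) S=50.5296: V=(p*·0.0000+(1−p*)·11.3016)/1.1=4.2648; Δ=(0.0000−11.3016)/(66.6991−39.9184)=-0.4220; B=V−Δ·S=25.5886
Node (1,0) S=22.9100: V=(p*·16.3224+(1−p*)·28.4647)/1.1=19.4206; Δ=(16.3224−28.4647)/(30.2412−18.0989)=-1.0000; B=V−Δ·S=42.3306
Node (1,1) S=38.2800: V=(p*·4.2648+(1−p*)·16.3224)/1.1=8.4271; Δ=(4.2648−16.3224)/(50.5296−30.2412)=-0.5943; B=V−Δ·S=31.1775
Node (0,0) S=29.0000: V=(p*·8.4271+(1−p*)·19.4206)/1.1=11.8095; Δ=(8.4271−19.4206)/(38.2800−22.9100)=-0.7153; B=V−Δ·S=32.5519
Verification: the root portfolio costs Δ(0,0)·S0 + B(0,0) = 11.8095, matching V0.

(0,0): Delta=-0.7153 Bond=32.5519
(1,0): Delta=-1.0000 Bond=42.3306
(1,1): Delta=-0.5943 Bond=31.1775
(2,0): Delta=-1.0000 Bond=46.5636
(2,1): Delta=-1.0000 Bond=46.5636
(2,2): Delta=-0.4220 Bond=25.5886
V0=11.8095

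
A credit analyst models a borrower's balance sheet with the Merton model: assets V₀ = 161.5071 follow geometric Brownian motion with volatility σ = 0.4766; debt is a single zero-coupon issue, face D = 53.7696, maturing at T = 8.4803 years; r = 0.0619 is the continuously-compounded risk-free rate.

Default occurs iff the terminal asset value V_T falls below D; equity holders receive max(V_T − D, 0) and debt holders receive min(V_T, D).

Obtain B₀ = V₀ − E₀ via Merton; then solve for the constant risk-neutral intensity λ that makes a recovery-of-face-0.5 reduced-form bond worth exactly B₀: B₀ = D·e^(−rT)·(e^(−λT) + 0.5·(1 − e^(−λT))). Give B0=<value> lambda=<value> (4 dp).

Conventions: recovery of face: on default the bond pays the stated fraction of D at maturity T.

B0=26.7588 lambda=0.0451

With assets at 161.5071 and a single debt payment of 53.7696 at 8.4803 years:
d₁ = [ln(V₀/D) + (r + σ²/2)T] / (σ√T)
   = [ln(161.5071/53.7696) + (0.0619 + 0.5·0.4766²)·8.4803] / (0.4766·√8.4803)
   = [1.099841 + 1.488070] / 1.387905 = 1.864617
d₂ = d₁ − σ√T = 1.864617 − 1.387905 = 0.476713
N(d₁) = 0.968882,  N(d₂) = 0.683217,  e^(−rT) = 0.591596
E₀ = V₀·N(d₁) − D·e^(−rT)·N(d₂)
   = 161.5071·0.968882 − 53.7696·0.591596·0.683217 = 134.748343
B₀ = V₀ − E₀ = 161.5071 − 134.748343 = 26.758757
e^(−λT) = (B₀·e^(rT)/D − 0.5)/(1 − 0.5) = (26.7588·1.690341/53.7696 − 0.5)/0.5 = 0.68241942
λ = −ln(0.68241942)/8.4803 = 0.045059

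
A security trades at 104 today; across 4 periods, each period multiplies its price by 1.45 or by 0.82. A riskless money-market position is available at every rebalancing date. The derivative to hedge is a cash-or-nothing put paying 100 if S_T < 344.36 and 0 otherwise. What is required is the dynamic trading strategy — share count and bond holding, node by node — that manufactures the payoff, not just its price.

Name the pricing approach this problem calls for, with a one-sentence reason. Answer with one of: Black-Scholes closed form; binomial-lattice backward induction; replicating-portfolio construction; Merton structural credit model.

Key observation: the task asks for the hedge itself — share and bond holdings at every node of the 4-period tree on spot 104 with factors 1.45/0.82 — which is exactly what the replicating-portfolio construction produces.

framework: replicating-portfolio construction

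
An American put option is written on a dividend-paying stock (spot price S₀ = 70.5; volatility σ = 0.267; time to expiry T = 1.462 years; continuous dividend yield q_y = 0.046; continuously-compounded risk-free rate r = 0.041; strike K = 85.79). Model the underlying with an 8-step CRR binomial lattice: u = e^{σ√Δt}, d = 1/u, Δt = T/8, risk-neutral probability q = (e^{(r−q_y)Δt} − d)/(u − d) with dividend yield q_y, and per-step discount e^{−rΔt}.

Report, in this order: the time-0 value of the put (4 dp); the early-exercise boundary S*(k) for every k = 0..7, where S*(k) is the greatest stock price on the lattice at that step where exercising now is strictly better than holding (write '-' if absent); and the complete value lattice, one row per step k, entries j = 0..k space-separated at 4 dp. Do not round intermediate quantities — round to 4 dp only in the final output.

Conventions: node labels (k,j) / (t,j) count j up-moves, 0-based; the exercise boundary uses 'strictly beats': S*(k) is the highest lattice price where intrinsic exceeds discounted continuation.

price = 18.9364
boundary = - - - 50.0584 56.1110 50.0584 56.1110 62.8953
tree:
18.9364
24.1246 13.3317
29.8203 18.0251 8.2002
35.7316 23.5669 12.0029 4.0008
41.1312 29.6790 16.9842 6.5223 1.1930
45.9485 35.7316 23.0406 10.3589 2.2573 0.0000
50.2461 41.1312 29.6790 15.8501 4.2710 0.0000 0.0000
54.0801 45.9485 35.7316 22.8947 8.0811 0.0000 0.0000 0.0000
57.5006 50.2461 41.1312 29.6790 15.2900 0.0000 0.0000 0.0000 0.0000

Δt=0.18275, u=1.12091, d=0.89213, q=0.46750, disc=e^(-rΔt)=0.99254
k=8 terminal: V=max(K-S,0) → 57.5006 50.2461 41.1312 29.6790 15.2900 0.0000 0.0000 0.0000 0.0000
k=7: j=0 S=31.7099 intr=54.0801 cont=53.7052 V=54.0801[EX]; j=1 S=39.8415 intr=45.9485 cont=45.6416 V=45.9485[EX]; j=2 S=50.0584 intr=35.7316 cont=35.5102 V=35.7316[EX]; j=3 S=62.8953 intr=22.8947 cont=22.7808 V=22.8947[EX]; j=4 S=79.0241 intr=6.7659 cont=8.0811 V=8.0811[hold]; j=5 S=99.2890 intr=0.0000 cont=0.0000 V=0.0000[hold]; j=6 S=124.7505 intr=0.0000 cont=0.0000 V=0.0000[hold]; j=7 S=156.7413 intr=0.0000 cont=0.0000 V=0.0000[hold]  S*(7)=62.8953
k=6: j=0 S=35.5439 intr=50.2461 cont=49.9032 V=50.2461[EX]; j=1 S=44.6588 intr=41.1312 cont=40.8647 V=41.1312[EX]; j=2 S=56.1110 intr=29.6790 cont=29.5083 V=29.6790[EX]; j=3 S=70.5000 intr=15.2900 cont=15.8501 V=15.8501[hold]; j=4 S=88.5789 intr=0.0000 cont=4.2710 V=4.2710[hold]; j=5 S=111.2940 intr=0.0000 cont=0.0000 V=0.0000[hold]; j=6 S=139.8340 intr=0.0000 cont=0.0000 V=0.0000[hold]  S*(6)=56.1110
k=5: j=0 S=39.8415 intr=45.9485 cont=45.6416 V=45.9485[EX]; j=1 S=50.0584 intr=35.7316 cont=35.5102 V=35.7316[EX]; j=2 S=62.8953 intr=22.8947 cont=23.0406 V=23.0406[hold]; j=3 S=79.0241 intr=6.7659 cont=10.3589 V=10.3589[hold]; j=4 S=99.2890 intr=0.0000 cont=2.2573 V=2.2573[hold]; j=5 S=124.7505 intr=0.0000 cont=0.0000 V=0.0000[hold]  S*(5)=50.0584
k=4: j=0 S=44.6588 intr=41.1312 cont=40.8647 V=41.1312[EX]; j=1 S=56.1110 intr=29.6790 cont=29.5761 V=29.6790[EX]; j=2 S=70.5000 intr=15.2900 cont=16.9842 V=16.9842[hold]; j=3 S=88.5789 intr=0.0000 cont=6.5223 V=6.5223[hold]; j=4 S=111.2940 intr=0.0000 cont=1.1930 V=1.1930[hold]  S*(4)=56.1110
k=3: j=0 S=50.0584 intr=35.7316 cont=35.5102 V=35.7316[EX]; j=1 S=62.8953 intr=22.8947 cont=23.5669 V=23.5669[hold]; j=2 S=79.0241 intr=6.7659 cont=12.0029 V=12.0029[hold]; j=3 S=99.2890 intr=0.0000 cont=4.0008 V=4.0008[hold]  S*(3)=50.0584
k=2: j=0 S=56.1110 intr=29.6790 cont=29.8203 V=29.8203[hold]; j=1 S=70.5000 intr=15.2900 cont=18.0251 V=18.0251[hold]; j=2 S=88.5789 intr=0.0000 cont=8.2002 V=8.2002[hold]  S*(2)=-
k=1: j=0 S=62.8953 intr=22.8947 cont=24.1246 V=24.1246[hold]; j=1 S=79.0241 intr=6.7659 cont=13.3317 V=13.3317[hold]  S*(1)=-
k=0: j=0 S=70.5000 intr=15.2900 cont=18.9364 V=18.9364[hold]  S*(0)=-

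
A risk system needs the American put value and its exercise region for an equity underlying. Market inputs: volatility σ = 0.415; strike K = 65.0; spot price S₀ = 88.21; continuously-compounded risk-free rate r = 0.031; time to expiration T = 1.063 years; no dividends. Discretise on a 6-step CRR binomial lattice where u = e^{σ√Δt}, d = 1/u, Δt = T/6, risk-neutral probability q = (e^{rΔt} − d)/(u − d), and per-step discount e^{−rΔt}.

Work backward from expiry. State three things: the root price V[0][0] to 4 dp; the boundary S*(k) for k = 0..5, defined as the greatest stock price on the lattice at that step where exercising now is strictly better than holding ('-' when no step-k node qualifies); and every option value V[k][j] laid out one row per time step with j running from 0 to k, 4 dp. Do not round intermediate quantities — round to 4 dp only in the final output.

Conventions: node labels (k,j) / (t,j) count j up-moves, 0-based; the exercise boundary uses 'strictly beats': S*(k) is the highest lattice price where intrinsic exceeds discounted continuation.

price = 3.8962
boundary = - - - - 43.8602 52.2315
tree:
3.8962
6.1969 1.3693
9.6413 2.4180 0.2126
14.5695 4.2437 0.4051 0.0000
21.1398 7.3933 0.7716 0.0000 0.0000
28.1694 12.7685 1.4697 0.0000 0.0000 0.0000
34.0724 21.1398 2.7995 0.0000 0.0000 0.0000 0.0000

Δt=0.17717  u=1.19086  d=0.83973  q=0.47213  discount=0.99452
step 6 (expiry): payoffs max(K−S,0) = 34.0724 21.1398 2.7995 0.0000 0.0000 0.0000 0.0000
step 5: (k=5,j=0): S=36.8306, K−S=28.1694, hold=27.8134 ⇒ V=28.1694 exercise | (k=5,j=1): S=52.2315, K−S=12.7685, hold=12.4125 ⇒ V=12.7685 exercise | (k=5,j=2): S=74.0723, K−S=0.0000, hold=1.4697 ⇒ V=1.4697 continue | (k=5,j=3): S=105.0460, K−S=0.0000, hold=0.0000 ⇒ V=0.0000 continue | (k=5,j=4): S=148.9716, K−S=0.0000, hold=0.0000 ⇒ V=0.0000 continue | (k=5,j=5): S=211.2648, K−S=0.0000, hold=0.0000 ⇒ V=0.0000 continue  boundary S*=52.2315
step 4: (k=4,j=0): S=43.8602, K−S=21.1398, hold=20.7838 ⇒ V=21.1398 exercise | (k=4,j=1): S=62.2005, K−S=2.7995, hold=7.3933 ⇒ V=7.3933 continue | (k=4,j=2): S=88.2100, K−S=0.0000, hold=0.7716 ⇒ V=0.7716 continue | (k=4,j=3): S=125.0955, K−S=0.0000, hold=0.0000 ⇒ V=0.0000 continue | (k=4,j=4): S=177.4047, K−S=0.0000, hold=0.0000 ⇒ V=0.0000 continue  boundary S*=43.8602
step 3: (k=3,j=0): S=52.2315, K−S=12.7685, hold=14.5695 ⇒ V=14.5695 continue | (k=3,j=1): S=74.0723, K−S=0.0000, hold=4.2437 ⇒ V=4.2437 continue | (k=3,j=2): S=105.0460, K−S=0.0000, hold=0.4051 ⇒ V=0.4051 continue | (k=3,j=3): S=148.9716, K−S=0.0000, hold=0.0000 ⇒ V=0.0000 continue  boundary S*=-
step 2: (k=2,j=0): S=62.2005, K−S=2.7995, hold=9.6413 ⇒ V=9.6413 continue | (k=2,j=1): S=88.2100, K−S=0.0000, hold=2.4180 ⇒ V=2.4180 continue | (k=2,j=2): S=125.0955, K−S=0.0000, hold=0.2126 ⇒ V=0.2126 continue  boundary S*=-
step 1: (k=1,j=0): S=74.0723, K−S=0.0000, hold=6.1969 ⇒ V=6.1969 continue | (k=1,j=1): S=105.0460, K−S=0.0000, hold=1.3693 ⇒ V=1.3693 continue  boundary S*=-
step 0: (k=0,j=0): S=88.2100, K−S=0.0000, hold=3.8962 ⇒ V=3.8962 continue  boundary S*=-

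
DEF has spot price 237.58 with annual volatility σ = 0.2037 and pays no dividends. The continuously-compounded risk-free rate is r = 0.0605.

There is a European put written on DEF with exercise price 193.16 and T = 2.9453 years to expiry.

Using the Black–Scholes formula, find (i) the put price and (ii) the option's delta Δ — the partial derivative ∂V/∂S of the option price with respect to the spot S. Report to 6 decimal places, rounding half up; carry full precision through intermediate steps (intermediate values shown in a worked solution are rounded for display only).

price = 4.637462
Δ = -0.100872

σ√T = 0.2037·√2.9453 = 0.349587
d₁ = (ln(S/K) + (r+σ²/2)T) / (σ√T) = (ln(237.58/193.16) + (0.0605+0.2037²/2)·2.9453) / 0.349587 = (0.206986 + 0.239296) / 0.349587 = 1.276596
d₂ = d₁ − σ√T = 1.276596 − 0.349587 = 0.927009
e^{−rT} = 0.836783
N(−d₁) = 0.100872,  N(−d₂) = 0.176961
Put price V = K·e^{−rT}·N(−d₂) − S·N(−d₁) = 28.602743 − 23.965281 = 4.637462
Δ = −N(−d₁) = -0.100872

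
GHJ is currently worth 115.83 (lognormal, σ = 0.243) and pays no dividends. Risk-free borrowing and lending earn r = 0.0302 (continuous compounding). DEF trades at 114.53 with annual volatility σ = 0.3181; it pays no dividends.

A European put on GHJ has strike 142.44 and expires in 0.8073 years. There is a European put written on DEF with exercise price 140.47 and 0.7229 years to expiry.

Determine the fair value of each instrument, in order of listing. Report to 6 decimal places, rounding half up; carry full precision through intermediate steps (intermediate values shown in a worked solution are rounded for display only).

[GHJ put K=142.44]
σ√T = 0.243·√0.8073 = 0.218335
d₁ = (ln(S/K) + (r+σ²/2)T) / (σ√T) = (ln(115.83/142.44) + (0.0302+0.243²/2)·0.8073) / 0.218335 = (-0.206797 + 0.048216) / 0.218335 = -0.726322
d₂ = d₁ − σ√T = -0.726322 − 0.218335 = -0.944657
e^{−rT} = 0.975914
N(−d₁) = 0.766179,  N(−d₂) = 0.827583
price = K·e^{−rT}·N(−d₂) − S·N(−d₁) = 115.041691 − 88.746551 = 26.295140
[DEF put K=140.47]
σ√T = 0.3181·√0.7229 = 0.270460
d₁ = (ln(S/K) + (r+σ²/2)T) / (σ√T) = (ln(114.53/140.47) + (0.0302+0.3181²/2)·0.7229) / 0.270460 = (-0.204157 + 0.058406) / 0.270460 = -0.538902
d₂ = d₁ − σ√T = -0.538902 − 0.270460 = -0.809362
e^{−rT} = 0.978405
N(−d₁) = 0.705023,  N(−d₂) = 0.790846
price = K·e^{−rT}·N(−d₂) − S·N(−d₁) = 108.691206 − 80.746251 = 27.944955

price(GHJ put K=142.44) = 26.295140
price(DEF put K=140.47) = 27.944955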